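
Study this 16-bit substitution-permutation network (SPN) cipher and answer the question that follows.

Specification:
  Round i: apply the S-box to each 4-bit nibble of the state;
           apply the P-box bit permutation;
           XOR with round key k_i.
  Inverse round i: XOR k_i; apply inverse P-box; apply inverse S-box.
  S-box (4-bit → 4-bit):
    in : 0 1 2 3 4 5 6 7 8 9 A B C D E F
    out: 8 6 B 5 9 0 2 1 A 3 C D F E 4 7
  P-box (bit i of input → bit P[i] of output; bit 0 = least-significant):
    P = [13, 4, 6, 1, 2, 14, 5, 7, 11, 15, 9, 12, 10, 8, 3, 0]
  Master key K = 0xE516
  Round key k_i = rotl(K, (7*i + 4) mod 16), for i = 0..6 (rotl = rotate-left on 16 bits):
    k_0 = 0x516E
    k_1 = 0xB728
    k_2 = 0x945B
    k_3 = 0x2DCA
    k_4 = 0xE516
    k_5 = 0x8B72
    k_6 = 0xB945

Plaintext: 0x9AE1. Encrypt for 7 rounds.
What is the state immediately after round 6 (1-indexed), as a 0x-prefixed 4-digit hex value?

0x204D

s_0 = plaintext = 0x9AE1
s_1 = Round(s_0, k_0) = 0x461E
s_2 = Round(s_1, k_1) = 0x7349
s_3 = Round(s_2, k_2) = 0xBACF
s_4 = Round(s_3, k_3) = 0x5B37
s_5 = Round(s_4, k_4) = 0xDF32
s_6 = Round(s_5, k_5) = 0x204D
s_7 = Round(s_6, k_6) = 0xAC92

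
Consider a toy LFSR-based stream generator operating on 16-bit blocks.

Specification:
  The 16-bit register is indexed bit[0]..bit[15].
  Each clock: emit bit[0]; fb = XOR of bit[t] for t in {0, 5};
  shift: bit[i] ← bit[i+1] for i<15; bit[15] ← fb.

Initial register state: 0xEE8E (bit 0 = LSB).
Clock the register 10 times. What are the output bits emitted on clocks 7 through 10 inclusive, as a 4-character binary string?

0101

reg_0 = 0xEE8E
clock 1: out=0, reg = 0x7747
clock 2: out=1, reg = 0xBBA3
clock 3: out=1, reg = 0x5DD1
clock 4: out=1, reg = 0xAEE8
clock 5: out=0, reg = 0xD774
clock 6: out=0, reg = 0xEBBA
clock 7: out=0, reg = 0xF5DD
clock 8: out=1, reg = 0xFAEE
clock 9: out=0, reg = 0xFD77
clock 10: out=1, reg = 0x7EBB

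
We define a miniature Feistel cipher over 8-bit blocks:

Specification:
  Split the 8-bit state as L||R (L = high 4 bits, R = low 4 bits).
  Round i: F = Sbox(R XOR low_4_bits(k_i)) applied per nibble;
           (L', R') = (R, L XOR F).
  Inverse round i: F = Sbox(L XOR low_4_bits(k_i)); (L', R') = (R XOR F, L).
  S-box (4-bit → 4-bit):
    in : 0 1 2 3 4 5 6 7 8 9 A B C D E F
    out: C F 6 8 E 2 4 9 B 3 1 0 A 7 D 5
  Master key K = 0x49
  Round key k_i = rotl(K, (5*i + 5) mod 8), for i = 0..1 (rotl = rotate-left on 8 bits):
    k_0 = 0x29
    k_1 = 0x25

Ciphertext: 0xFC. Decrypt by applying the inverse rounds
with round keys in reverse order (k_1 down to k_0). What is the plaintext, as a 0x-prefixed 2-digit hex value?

0x1D

s_0 = ciphertext = 0xFC
s_1 = InvRound(s_0, k_1) = 0xDF
s_2 = InvRound(s_1, k_0) = 0x1D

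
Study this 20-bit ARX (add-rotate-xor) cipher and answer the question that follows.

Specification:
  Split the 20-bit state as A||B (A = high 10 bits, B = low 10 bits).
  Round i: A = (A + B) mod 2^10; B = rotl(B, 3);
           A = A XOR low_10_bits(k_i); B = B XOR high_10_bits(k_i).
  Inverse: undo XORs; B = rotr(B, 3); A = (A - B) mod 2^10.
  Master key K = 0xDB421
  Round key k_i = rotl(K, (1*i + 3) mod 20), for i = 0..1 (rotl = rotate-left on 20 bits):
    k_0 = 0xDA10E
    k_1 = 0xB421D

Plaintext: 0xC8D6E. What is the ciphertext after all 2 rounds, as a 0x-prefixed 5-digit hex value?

s_0 = plaintext = 0xC8D6E
s_1 = Round(s_0, k_0) = 0x67C1A
s_2 = Round(s_1, k_1) = 0xE9200

0xE9200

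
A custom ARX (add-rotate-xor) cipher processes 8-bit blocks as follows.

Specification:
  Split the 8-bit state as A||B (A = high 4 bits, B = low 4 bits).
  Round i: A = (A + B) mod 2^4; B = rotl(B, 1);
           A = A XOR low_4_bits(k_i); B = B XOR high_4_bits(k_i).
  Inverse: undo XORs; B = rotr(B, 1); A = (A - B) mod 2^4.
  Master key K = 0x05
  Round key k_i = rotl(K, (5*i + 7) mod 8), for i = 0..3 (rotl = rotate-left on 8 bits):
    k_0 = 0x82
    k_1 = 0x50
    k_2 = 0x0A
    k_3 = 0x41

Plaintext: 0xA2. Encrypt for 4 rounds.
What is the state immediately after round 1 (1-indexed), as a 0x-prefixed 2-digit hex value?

0xEC

s_0 = plaintext = 0xA2
s_1 = Round(s_0, k_0) = 0xEC
s_2 = Round(s_1, k_1) = 0xAC
s_3 = Round(s_2, k_2) = 0xC9
s_4 = Round(s_3, k_3) = 0x47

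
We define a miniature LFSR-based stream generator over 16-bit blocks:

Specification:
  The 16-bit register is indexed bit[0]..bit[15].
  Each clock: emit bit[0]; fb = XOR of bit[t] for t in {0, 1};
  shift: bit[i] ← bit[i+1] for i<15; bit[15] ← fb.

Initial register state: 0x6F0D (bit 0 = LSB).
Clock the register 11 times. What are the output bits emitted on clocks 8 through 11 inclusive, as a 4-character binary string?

reg_0 = 0x6F0D
clock 1: out=1, reg = 0xB786
clock 2: out=0, reg = 0xDBC3
clock 3: out=1, reg = 0x6DE1
clock 4: out=1, reg = 0xB6F0
clock 5: out=0, reg = 0x5B78
clock 6: out=0, reg = 0x2DBC
clock 7: out=0, reg = 0x16DE
clock 8: out=0, reg = 0x8B6F
clock 9: out=1, reg = 0x45B7
clock 10: out=1, reg = 0x22DB
clock 11: out=1, reg = 0x116D

0111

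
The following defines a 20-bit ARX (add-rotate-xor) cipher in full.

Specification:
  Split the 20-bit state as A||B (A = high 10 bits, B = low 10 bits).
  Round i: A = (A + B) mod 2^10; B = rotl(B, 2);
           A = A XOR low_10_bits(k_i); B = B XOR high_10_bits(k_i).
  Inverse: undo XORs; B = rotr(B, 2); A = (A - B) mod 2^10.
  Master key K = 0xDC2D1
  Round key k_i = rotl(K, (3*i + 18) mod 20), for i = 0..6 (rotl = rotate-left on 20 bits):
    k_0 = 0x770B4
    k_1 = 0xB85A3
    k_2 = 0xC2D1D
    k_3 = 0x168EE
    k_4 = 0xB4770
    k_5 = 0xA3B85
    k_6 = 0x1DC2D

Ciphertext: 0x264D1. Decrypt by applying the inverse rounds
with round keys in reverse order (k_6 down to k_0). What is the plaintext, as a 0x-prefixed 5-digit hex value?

0xBF435

s_0 = ciphertext = 0x264D1
s_1 = InvRound(s_0, k_6) = 0xA2E29
s_2 = InvRound(s_1, k_5) = 0x79729
s_3 = InvRound(s_2, k_4) = 0x85C7E
s_4 = InvRound(s_3, k_3) = 0xBC009
s_5 = InvRound(s_4, k_2) = 0x4B6C0
s_6 = InvRound(s_5, k_1) = 0xE1908
s_7 = InvRound(s_6, k_0) = 0xBF435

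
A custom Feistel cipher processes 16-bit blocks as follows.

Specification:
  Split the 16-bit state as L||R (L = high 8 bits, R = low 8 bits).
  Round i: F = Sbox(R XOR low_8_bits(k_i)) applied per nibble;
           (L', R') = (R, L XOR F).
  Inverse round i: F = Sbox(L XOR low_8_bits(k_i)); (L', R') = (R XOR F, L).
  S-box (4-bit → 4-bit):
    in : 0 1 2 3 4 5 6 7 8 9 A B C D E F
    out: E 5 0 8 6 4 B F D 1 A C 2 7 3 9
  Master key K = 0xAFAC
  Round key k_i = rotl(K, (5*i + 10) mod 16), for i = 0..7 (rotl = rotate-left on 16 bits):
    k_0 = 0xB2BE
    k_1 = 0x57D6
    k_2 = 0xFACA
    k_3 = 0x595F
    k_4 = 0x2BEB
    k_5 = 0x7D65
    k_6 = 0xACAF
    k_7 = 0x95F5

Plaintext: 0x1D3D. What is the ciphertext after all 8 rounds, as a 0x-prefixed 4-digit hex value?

s_0 = plaintext = 0x1D3D
s_1 = Round(s_0, k_0) = 0x3DC5
s_2 = Round(s_1, k_1) = 0xC565
s_3 = Round(s_2, k_2) = 0x656C
s_4 = Round(s_3, k_3) = 0x6CED
s_5 = Round(s_4, k_4) = 0xED87
s_6 = Round(s_5, k_5) = 0x87DD
s_7 = Round(s_6, k_6) = 0xDD77
s_8 = Round(s_7, k_7) = 0x770D

0x770D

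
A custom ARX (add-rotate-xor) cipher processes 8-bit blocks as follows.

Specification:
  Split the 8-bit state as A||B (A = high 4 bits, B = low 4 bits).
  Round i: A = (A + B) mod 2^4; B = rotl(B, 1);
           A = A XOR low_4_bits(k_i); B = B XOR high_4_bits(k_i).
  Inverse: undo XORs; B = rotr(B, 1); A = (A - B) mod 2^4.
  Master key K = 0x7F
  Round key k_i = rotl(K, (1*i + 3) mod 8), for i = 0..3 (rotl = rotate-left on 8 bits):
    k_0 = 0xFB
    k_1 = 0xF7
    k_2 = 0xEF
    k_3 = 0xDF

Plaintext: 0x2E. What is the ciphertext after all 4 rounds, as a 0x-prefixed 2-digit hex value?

0xCE

s_0 = plaintext = 0x2E
s_1 = Round(s_0, k_0) = 0xB2
s_2 = Round(s_1, k_1) = 0xAB
s_3 = Round(s_2, k_2) = 0xA9
s_4 = Round(s_3, k_3) = 0xCE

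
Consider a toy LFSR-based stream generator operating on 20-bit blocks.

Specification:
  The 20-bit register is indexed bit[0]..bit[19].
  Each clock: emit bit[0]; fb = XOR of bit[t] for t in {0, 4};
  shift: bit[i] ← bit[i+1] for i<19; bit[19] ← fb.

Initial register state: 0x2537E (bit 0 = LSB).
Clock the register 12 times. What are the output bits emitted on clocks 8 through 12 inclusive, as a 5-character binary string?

01100

reg_0 = 0x2537E
clock 1: out=0, reg = 0x929BF
clock 2: out=1, reg = 0x494DF
clock 3: out=1, reg = 0x24A6F
clock 4: out=1, reg = 0x92537
clock 5: out=1, reg = 0x4929B
clock 6: out=1, reg = 0x2494D
clock 7: out=1, reg = 0x924A6
clock 8: out=0, reg = 0x49253
clock 9: out=1, reg = 0x24929
clock 10: out=1, reg = 0x92494
clock 11: out=0, reg = 0xC924A
clock 12: out=0, reg = 0x64925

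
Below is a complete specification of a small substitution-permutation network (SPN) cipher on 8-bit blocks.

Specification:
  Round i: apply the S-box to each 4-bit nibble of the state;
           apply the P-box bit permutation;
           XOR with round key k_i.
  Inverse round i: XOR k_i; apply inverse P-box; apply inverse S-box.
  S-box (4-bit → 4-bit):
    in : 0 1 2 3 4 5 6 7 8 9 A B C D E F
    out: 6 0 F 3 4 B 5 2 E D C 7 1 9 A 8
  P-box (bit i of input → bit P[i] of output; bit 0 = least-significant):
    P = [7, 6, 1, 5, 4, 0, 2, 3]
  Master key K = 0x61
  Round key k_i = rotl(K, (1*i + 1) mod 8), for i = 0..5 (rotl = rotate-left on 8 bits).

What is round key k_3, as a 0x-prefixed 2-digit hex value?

K = 0x61
k_0 = rotl(K, (1*0+1) mod 8) = rotl(K, 1) = 0xC2
k_1 = rotl(K, (1*1+1) mod 8) = rotl(K, 2) = 0x85
k_2 = rotl(K, (1*2+1) mod 8) = rotl(K, 3) = 0x0B
k_3 = rotl(K, (1*3+1) mod 8) = rotl(K, 4) = 0x16

0x16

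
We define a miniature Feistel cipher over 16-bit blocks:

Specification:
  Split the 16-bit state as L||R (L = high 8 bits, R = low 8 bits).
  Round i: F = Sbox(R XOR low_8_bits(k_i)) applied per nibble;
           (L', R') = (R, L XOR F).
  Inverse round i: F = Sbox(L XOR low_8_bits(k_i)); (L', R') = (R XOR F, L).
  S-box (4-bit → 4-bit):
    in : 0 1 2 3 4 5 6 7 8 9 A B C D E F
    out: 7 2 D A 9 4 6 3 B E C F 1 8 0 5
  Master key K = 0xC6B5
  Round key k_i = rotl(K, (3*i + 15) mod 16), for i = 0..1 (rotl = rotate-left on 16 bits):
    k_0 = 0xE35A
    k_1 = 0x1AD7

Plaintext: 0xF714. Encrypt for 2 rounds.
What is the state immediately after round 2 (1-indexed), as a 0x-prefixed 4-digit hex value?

s_0 = plaintext = 0xF714
s_1 = Round(s_0, k_0) = 0x1467
s_2 = Round(s_1, k_1) = 0x67E3

0x67E3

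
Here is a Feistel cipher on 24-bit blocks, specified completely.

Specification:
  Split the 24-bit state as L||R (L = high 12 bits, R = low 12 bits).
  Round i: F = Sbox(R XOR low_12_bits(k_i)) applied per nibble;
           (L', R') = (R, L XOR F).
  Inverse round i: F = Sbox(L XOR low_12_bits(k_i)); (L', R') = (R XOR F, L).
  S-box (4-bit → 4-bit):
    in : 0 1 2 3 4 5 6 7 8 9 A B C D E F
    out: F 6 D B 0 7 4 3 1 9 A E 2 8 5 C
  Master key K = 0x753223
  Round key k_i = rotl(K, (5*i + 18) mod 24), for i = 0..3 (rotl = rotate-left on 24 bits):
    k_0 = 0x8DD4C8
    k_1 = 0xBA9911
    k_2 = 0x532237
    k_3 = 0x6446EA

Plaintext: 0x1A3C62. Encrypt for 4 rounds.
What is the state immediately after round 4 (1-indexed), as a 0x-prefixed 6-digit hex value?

s_0 = plaintext = 0x1A3C62
s_1 = Round(s_0, k_0) = 0xC62009
s_2 = Round(s_1, k_1) = 0x009503
s_3 = Round(s_2, k_2) = 0x5033B9
s_4 = Round(s_3, k_3) = 0x3B9278

0x3B9278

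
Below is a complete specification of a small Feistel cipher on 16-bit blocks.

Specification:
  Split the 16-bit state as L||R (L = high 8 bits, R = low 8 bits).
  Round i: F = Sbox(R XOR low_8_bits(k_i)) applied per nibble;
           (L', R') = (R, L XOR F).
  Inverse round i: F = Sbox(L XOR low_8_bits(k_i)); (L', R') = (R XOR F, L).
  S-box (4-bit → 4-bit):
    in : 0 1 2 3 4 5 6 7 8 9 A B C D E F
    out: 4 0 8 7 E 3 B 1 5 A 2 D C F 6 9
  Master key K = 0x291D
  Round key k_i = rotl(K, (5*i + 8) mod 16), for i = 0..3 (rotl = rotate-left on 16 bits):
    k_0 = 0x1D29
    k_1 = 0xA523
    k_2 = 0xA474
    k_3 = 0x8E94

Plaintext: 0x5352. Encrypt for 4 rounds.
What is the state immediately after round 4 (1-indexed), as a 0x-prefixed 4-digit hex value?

s_0 = plaintext = 0x5352
s_1 = Round(s_0, k_0) = 0x524E
s_2 = Round(s_1, k_1) = 0x4EED
s_3 = Round(s_2, k_2) = 0xEDE4
s_4 = Round(s_3, k_3) = 0xE4F9

0xE4F9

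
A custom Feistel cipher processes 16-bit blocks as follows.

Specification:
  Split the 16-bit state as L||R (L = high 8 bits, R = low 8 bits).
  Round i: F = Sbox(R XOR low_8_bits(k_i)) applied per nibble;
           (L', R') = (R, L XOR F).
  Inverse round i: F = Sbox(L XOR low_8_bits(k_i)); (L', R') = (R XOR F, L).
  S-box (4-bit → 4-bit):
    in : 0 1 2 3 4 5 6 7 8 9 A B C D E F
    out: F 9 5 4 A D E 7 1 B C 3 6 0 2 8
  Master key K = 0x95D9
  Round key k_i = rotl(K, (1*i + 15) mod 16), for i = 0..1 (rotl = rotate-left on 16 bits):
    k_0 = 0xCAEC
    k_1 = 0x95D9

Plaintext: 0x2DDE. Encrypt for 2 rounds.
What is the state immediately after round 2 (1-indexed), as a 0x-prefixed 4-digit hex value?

0x68E7

s_0 = plaintext = 0x2DDE
s_1 = Round(s_0, k_0) = 0xDE68
s_2 = Round(s_1, k_1) = 0x68E7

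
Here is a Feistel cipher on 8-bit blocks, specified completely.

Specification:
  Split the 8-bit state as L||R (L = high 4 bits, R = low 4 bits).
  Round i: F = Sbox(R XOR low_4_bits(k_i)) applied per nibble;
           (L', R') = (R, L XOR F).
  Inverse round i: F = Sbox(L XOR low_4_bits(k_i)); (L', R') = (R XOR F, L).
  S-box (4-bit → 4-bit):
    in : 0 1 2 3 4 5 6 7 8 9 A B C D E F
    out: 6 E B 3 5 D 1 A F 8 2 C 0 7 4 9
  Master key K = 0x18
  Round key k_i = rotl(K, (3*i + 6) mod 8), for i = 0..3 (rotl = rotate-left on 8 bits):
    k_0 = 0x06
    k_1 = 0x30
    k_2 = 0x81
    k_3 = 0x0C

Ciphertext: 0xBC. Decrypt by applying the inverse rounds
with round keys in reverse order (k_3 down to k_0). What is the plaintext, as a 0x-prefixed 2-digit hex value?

s_0 = ciphertext = 0xBC
s_1 = InvRound(s_0, k_3) = 0x6B
s_2 = InvRound(s_1, k_2) = 0x16
s_3 = InvRound(s_2, k_1) = 0x81
s_4 = InvRound(s_3, k_0) = 0x58

0x58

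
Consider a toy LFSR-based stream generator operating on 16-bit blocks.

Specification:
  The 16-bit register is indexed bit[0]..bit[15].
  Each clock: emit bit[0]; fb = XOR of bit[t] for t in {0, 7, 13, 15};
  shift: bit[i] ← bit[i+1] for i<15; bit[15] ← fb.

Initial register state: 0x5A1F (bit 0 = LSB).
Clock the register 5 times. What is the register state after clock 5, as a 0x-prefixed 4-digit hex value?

reg_0 = 0x5A1F
clock 1: out=1, reg = 0xAD0F
clock 2: out=1, reg = 0xD687
clock 3: out=1, reg = 0xEB43
clock 4: out=1, reg = 0xF5A1
clock 5: out=1, reg = 0x7AD0

0x7AD0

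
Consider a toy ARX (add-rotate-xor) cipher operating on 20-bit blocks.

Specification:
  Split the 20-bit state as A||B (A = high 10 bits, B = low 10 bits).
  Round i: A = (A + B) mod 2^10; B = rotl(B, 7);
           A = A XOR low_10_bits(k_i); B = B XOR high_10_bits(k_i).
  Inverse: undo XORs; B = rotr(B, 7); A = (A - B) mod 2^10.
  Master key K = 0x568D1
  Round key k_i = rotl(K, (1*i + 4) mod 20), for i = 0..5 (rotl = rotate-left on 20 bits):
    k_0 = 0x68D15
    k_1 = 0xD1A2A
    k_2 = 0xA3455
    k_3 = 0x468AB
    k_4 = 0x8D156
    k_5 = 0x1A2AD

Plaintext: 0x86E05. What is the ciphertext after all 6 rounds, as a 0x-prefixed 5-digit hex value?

0x4E03B

s_0 = plaintext = 0x86E05
s_1 = Round(s_0, k_0) = 0x4D763
s_2 = Round(s_1, k_1) = 0xACAAA
s_3 = Round(s_2, k_2) = 0x427D8
s_4 = Round(s_3, k_3) = 0x12961
s_5 = Round(s_4, k_4) = 0x3F698
s_6 = Round(s_5, k_5) = 0x4E03B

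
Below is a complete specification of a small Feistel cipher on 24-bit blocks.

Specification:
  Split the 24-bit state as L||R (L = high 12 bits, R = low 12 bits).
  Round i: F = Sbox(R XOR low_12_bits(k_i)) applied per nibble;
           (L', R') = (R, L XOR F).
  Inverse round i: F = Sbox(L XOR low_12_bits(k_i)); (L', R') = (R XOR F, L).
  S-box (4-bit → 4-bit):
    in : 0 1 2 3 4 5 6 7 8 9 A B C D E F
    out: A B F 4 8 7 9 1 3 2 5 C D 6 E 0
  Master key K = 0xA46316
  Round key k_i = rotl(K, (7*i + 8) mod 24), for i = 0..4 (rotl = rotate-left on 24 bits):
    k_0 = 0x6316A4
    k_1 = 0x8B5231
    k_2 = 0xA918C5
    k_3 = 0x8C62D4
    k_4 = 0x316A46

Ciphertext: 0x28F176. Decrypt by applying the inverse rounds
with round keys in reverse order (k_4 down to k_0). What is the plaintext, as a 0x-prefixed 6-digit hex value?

0x4B5D75

s_0 = ciphertext = 0x28F176
s_1 = InvRound(s_0, k_4) = 0x2A428F
s_2 = InvRound(s_1, k_3) = 0x8952A4
s_3 = InvRound(s_2, k_2) = 0x8DE895
s_4 = InvRound(s_3, k_1) = 0xD758DE
s_5 = InvRound(s_4, k_0) = 0x4B5D75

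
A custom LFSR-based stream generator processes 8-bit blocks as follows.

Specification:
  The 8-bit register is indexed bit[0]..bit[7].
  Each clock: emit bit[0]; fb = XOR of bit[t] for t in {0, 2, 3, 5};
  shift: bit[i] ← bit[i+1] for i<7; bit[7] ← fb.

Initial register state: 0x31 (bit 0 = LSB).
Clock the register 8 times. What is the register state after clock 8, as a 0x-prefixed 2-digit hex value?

0xAA

reg_0 = 0x31
clock 1: out=1, reg = 0x18
clock 2: out=0, reg = 0x8C
clock 3: out=0, reg = 0x46
clock 4: out=0, reg = 0xA3
clock 5: out=1, reg = 0x51
clock 6: out=1, reg = 0xA8
clock 7: out=0, reg = 0x54
clock 8: out=0, reg = 0xAA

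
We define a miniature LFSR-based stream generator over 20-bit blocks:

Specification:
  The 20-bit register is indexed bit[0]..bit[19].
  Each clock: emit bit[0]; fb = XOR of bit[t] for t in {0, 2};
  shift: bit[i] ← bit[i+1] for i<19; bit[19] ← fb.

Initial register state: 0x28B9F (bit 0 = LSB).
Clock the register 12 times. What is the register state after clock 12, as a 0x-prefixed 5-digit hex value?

0x97828

reg_0 = 0x28B9F
clock 1: out=1, reg = 0x145CF
clock 2: out=1, reg = 0x0A2E7
clock 3: out=1, reg = 0x05173
clock 4: out=1, reg = 0x828B9
clock 5: out=1, reg = 0xC145C
clock 6: out=0, reg = 0xE0A2E
clock 7: out=0, reg = 0xF0517
clock 8: out=1, reg = 0x7828B
clock 9: out=1, reg = 0xBC145
clock 10: out=1, reg = 0x5E0A2
clock 11: out=0, reg = 0x2F051
clock 12: out=1, reg = 0x97828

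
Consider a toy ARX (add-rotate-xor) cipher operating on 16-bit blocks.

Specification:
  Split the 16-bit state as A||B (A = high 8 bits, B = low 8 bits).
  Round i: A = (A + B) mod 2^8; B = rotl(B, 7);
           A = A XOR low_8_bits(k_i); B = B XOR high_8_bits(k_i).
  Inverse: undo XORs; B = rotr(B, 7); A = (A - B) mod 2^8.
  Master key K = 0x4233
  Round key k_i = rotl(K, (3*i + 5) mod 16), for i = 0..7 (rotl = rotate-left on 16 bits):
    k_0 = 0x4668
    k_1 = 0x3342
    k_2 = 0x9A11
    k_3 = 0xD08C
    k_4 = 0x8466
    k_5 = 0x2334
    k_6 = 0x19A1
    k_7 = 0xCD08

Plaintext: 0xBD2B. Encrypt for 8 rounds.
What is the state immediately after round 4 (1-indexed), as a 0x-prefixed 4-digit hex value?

s_0 = plaintext = 0xBD2B
s_1 = Round(s_0, k_0) = 0x80D3
s_2 = Round(s_1, k_1) = 0x11DA
s_3 = Round(s_2, k_2) = 0xFAF7
s_4 = Round(s_3, k_3) = 0x7D2B
s_5 = Round(s_4, k_4) = 0xCE11
s_6 = Round(s_5, k_5) = 0xEBAB
s_7 = Round(s_6, k_6) = 0x37CC
s_8 = Round(s_7, k_7) = 0x0BAB

0x7D2B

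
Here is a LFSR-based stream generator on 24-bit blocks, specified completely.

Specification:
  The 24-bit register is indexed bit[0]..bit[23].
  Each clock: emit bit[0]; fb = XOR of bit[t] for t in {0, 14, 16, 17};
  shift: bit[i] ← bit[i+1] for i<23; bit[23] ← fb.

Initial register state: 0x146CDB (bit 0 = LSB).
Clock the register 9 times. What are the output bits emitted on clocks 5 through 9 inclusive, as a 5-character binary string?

reg_0 = 0x146CDB
clock 1: out=1, reg = 0x0A366D
clock 2: out=1, reg = 0x051B36
clock 3: out=0, reg = 0x828D9B
clock 4: out=1, reg = 0x4146CD
clock 5: out=1, reg = 0xA0A366
clock 6: out=0, reg = 0x5051B3
clock 7: out=1, reg = 0x2828D9
clock 8: out=1, reg = 0x94146C
clock 9: out=0, reg = 0x4A0A36

10110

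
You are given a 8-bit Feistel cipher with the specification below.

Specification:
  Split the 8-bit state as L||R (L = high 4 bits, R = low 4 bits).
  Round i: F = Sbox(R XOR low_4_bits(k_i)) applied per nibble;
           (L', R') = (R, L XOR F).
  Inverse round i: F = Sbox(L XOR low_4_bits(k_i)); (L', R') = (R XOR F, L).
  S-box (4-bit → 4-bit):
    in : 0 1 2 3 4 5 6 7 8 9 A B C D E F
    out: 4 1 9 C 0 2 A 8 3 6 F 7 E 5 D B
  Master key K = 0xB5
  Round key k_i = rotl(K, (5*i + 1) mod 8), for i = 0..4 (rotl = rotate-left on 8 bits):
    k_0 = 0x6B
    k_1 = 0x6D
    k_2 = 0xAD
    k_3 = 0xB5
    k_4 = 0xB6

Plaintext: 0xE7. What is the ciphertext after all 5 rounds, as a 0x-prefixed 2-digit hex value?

s_0 = plaintext = 0xE7
s_1 = Round(s_0, k_0) = 0x70
s_2 = Round(s_1, k_1) = 0x02
s_3 = Round(s_2, k_2) = 0x2B
s_4 = Round(s_3, k_3) = 0xBF
s_5 = Round(s_4, k_4) = 0xFD

0xFD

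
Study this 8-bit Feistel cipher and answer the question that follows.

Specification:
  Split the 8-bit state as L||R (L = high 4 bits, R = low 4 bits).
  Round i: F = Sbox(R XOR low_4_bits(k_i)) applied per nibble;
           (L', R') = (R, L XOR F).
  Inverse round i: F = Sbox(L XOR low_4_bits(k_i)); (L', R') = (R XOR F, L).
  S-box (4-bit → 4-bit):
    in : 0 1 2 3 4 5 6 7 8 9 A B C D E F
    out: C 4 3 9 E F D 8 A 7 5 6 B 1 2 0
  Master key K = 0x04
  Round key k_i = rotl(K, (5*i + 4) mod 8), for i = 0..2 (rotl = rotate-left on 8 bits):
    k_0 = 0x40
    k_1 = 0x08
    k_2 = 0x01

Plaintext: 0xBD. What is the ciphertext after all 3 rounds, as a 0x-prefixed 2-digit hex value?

0xEA

s_0 = plaintext = 0xBD
s_1 = Round(s_0, k_0) = 0xDA
s_2 = Round(s_1, k_1) = 0xAE
s_3 = Round(s_2, k_2) = 0xEA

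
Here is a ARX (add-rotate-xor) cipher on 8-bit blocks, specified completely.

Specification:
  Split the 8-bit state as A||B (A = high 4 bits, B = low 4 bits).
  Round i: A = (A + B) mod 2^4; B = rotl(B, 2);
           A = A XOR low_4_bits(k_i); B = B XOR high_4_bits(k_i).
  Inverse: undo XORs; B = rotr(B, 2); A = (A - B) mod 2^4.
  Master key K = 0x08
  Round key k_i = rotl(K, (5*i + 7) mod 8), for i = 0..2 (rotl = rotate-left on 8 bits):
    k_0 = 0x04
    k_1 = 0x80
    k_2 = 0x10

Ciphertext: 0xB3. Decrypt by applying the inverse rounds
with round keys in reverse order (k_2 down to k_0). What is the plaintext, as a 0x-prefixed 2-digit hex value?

0x70

s_0 = ciphertext = 0xB3
s_1 = InvRound(s_0, k_2) = 0x38
s_2 = InvRound(s_1, k_1) = 0x30
s_3 = InvRound(s_2, k_0) = 0x70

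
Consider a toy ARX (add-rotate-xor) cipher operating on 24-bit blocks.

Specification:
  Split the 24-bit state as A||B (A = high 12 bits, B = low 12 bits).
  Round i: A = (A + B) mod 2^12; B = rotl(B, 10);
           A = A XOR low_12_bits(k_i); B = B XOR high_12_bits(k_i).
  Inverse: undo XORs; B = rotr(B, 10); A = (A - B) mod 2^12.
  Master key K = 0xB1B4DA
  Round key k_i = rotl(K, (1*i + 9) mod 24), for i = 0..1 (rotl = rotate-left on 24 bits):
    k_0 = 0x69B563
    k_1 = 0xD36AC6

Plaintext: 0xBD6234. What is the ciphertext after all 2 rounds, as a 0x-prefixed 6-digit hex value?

0xBB94B3

s_0 = plaintext = 0xBD6234
s_1 = Round(s_0, k_0) = 0xB69616
s_2 = Round(s_1, k_1) = 0xBB94B3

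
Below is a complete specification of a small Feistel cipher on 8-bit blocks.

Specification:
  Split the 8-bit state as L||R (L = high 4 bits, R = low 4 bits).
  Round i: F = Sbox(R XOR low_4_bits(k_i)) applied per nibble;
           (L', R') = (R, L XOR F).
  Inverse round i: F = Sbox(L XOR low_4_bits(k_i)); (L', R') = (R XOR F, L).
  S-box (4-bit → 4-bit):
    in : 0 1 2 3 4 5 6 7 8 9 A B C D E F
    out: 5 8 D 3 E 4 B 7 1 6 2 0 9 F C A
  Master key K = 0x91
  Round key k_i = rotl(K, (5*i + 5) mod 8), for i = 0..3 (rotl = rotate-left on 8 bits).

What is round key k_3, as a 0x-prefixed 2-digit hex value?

K = 0x91
k_0 = rotl(K, (5*0+5) mod 8) = rotl(K, 5) = 0x32
k_1 = rotl(K, (5*1+5) mod 8) = rotl(K, 2) = 0x46
k_2 = rotl(K, (5*2+5) mod 8) = rotl(K, 7) = 0xC8
k_3 = rotl(K, (5*3+5) mod 8) = rotl(K, 4) = 0x19

0x19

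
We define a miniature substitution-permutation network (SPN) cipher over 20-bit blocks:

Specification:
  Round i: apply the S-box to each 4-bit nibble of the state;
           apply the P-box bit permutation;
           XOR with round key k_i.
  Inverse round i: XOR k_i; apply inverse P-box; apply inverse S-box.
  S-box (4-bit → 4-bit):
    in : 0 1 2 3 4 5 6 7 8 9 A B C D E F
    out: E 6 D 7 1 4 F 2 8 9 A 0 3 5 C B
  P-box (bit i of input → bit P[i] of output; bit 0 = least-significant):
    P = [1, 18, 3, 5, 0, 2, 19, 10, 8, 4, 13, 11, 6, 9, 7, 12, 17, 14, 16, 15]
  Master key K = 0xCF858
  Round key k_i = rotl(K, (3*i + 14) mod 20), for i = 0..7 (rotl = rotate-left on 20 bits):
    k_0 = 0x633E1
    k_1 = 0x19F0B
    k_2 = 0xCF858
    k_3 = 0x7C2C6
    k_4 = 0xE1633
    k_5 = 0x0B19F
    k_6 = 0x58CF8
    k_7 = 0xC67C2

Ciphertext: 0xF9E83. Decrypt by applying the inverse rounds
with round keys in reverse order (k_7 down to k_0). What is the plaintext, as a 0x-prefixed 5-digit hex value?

s_0 = ciphertext = 0xF9E83
s_1 = InvRound(s_0, k_7) = 0x6924B
s_2 = InvRound(s_1, k_6) = 0xD0A99
s_3 = InvRound(s_2, k_5) = 0xEA21C
s_4 = InvRound(s_3, k_4) = 0x885F2
s_5 = InvRound(s_4, k_3) = 0x37C0A
s_6 = InvRound(s_5, k_2) = 0x247EC
s_7 = InvRound(s_6, k_1) = 0x628C9
s_8 = InvRound(s_7, k_0) = 0xBA9BE

0xBA9BE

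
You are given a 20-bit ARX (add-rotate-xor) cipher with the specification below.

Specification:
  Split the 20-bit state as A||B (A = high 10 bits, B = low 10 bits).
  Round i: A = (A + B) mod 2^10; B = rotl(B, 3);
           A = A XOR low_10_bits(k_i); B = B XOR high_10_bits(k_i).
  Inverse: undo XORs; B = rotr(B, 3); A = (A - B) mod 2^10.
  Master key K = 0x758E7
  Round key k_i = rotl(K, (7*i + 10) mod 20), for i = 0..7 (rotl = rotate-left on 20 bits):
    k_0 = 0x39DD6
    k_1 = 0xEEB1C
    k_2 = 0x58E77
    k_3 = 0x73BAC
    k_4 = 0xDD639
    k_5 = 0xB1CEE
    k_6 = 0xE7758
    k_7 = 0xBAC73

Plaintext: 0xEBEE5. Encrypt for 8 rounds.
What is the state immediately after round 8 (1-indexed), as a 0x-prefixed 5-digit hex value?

s_0 = plaintext = 0xEBEE5
s_1 = Round(s_0, k_0) = 0xD0BCA
s_2 = Round(s_1, k_1) = 0x041ED
s_3 = Round(s_2, k_2) = 0xE2A08
s_4 = Round(s_3, k_3) = 0x8F98A
s_5 = Round(s_4, k_4) = 0x7C726
s_6 = Round(s_5, k_5) = 0x7E7F1
s_7 = Round(s_6, k_6) = 0xAC812
s_8 = Round(s_7, k_7) = 0xADE7B

0xADE7B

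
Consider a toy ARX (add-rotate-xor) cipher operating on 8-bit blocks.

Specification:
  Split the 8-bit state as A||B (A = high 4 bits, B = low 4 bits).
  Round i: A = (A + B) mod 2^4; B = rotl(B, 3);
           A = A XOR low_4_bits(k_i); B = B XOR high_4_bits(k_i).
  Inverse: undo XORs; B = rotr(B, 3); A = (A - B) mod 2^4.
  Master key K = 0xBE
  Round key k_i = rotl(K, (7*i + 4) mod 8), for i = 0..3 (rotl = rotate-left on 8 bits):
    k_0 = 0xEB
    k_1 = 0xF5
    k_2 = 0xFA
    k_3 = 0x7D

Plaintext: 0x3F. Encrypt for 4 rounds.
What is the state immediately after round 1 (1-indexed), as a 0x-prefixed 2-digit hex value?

0x91

s_0 = plaintext = 0x3F
s_1 = Round(s_0, k_0) = 0x91
s_2 = Round(s_1, k_1) = 0xF7
s_3 = Round(s_2, k_2) = 0xC4
s_4 = Round(s_3, k_3) = 0xD5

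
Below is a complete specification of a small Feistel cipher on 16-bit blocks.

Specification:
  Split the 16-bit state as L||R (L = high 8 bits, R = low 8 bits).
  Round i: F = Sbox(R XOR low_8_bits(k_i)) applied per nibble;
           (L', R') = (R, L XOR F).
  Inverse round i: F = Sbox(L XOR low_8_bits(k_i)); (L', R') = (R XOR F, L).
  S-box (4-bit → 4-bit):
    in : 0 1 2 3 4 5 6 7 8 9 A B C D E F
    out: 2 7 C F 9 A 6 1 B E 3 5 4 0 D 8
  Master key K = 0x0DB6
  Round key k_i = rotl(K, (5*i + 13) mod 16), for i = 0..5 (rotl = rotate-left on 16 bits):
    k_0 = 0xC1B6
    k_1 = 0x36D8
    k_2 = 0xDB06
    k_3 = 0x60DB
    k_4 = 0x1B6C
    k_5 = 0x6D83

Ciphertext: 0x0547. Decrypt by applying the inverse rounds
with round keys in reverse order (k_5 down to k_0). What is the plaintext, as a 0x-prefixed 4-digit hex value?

s_0 = ciphertext = 0x0547
s_1 = InvRound(s_0, k_5) = 0xF105
s_2 = InvRound(s_1, k_4) = 0xE5F1
s_3 = InvRound(s_2, k_3) = 0x0CE5
s_4 = InvRound(s_3, k_2) = 0xC60C
s_5 = InvRound(s_4, k_1) = 0x71C6
s_6 = InvRound(s_5, k_0) = 0x8771

0x8771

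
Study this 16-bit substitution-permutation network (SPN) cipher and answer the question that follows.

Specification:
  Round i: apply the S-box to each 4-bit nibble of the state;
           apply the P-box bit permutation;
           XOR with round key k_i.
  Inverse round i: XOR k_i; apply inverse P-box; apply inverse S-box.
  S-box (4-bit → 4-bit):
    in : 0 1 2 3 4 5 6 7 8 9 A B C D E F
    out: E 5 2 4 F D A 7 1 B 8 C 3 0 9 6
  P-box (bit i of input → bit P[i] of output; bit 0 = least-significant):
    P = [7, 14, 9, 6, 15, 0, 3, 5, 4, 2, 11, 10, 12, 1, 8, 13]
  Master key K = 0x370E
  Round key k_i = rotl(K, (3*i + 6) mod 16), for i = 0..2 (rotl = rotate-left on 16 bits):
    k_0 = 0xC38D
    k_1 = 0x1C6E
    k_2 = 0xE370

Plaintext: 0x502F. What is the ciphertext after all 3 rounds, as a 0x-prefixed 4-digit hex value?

s_0 = plaintext = 0x502F
s_1 = Round(s_0, k_0) = 0xBC88
s_2 = Round(s_1, k_1) = 0xBDFA
s_3 = Round(s_2, k_2) = 0xC239

0xC239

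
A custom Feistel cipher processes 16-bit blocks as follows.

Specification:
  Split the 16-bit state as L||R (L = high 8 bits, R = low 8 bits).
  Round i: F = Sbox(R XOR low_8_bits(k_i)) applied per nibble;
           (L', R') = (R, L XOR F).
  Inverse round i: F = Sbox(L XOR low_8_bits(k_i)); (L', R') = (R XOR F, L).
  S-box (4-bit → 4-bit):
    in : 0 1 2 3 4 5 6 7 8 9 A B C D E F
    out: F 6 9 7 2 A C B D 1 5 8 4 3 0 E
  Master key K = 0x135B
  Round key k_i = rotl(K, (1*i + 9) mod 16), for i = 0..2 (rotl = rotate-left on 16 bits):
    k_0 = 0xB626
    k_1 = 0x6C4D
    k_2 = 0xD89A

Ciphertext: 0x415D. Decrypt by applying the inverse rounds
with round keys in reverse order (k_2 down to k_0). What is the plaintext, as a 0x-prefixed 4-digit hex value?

s_0 = ciphertext = 0x415D
s_1 = InvRound(s_0, k_2) = 0x6541
s_2 = InvRound(s_1, k_1) = 0xDC65
s_3 = InvRound(s_2, k_0) = 0x80DC

0x80DC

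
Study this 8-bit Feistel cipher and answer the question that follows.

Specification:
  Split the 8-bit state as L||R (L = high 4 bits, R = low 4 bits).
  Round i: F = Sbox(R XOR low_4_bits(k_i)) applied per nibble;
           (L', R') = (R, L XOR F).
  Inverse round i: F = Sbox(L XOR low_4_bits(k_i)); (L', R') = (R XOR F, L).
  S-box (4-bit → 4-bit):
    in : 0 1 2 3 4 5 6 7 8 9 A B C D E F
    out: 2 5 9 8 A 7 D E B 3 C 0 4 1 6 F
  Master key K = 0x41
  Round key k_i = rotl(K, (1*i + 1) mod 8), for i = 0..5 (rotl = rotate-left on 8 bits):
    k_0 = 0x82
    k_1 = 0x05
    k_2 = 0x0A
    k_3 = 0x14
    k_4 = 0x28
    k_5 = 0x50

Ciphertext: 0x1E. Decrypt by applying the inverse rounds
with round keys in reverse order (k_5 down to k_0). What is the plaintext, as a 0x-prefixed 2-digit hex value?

s_0 = ciphertext = 0x1E
s_1 = InvRound(s_0, k_5) = 0xB1
s_2 = InvRound(s_1, k_4) = 0x9B
s_3 = InvRound(s_2, k_3) = 0xA9
s_4 = InvRound(s_3, k_2) = 0xBA
s_5 = InvRound(s_4, k_1) = 0xCB
s_6 = InvRound(s_5, k_0) = 0xDC

0xDC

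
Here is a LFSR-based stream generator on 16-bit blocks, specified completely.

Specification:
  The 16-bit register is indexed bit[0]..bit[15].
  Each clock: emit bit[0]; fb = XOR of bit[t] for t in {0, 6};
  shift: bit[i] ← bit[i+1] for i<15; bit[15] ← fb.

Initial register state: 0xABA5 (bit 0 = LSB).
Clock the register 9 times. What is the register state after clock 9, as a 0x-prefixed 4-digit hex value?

0x85D5

reg_0 = 0xABA5
clock 1: out=1, reg = 0xD5D2
clock 2: out=0, reg = 0xEAE9
clock 3: out=1, reg = 0x7574
clock 4: out=0, reg = 0xBABA
clock 5: out=0, reg = 0x5D5D
clock 6: out=1, reg = 0x2EAE
clock 7: out=0, reg = 0x1757
clock 8: out=1, reg = 0x0BAB
clock 9: out=1, reg = 0x85D5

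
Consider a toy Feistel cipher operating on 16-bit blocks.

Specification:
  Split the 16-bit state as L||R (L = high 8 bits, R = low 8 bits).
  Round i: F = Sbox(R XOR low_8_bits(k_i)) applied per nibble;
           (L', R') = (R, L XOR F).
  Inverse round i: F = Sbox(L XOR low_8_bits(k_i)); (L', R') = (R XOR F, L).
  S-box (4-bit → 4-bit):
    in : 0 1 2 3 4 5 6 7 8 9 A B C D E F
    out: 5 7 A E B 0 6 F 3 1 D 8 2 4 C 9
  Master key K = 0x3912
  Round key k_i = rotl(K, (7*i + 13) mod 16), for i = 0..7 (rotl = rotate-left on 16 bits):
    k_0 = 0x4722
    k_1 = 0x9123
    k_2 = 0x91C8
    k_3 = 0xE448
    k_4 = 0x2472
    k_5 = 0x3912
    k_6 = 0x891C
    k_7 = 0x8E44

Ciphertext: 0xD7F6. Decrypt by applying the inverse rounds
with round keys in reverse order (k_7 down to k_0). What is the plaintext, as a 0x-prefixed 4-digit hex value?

0xEC67

s_0 = ciphertext = 0xD7F6
s_1 = InvRound(s_0, k_7) = 0xE8D7
s_2 = InvRound(s_1, k_6) = 0x4CE8
s_3 = InvRound(s_2, k_5) = 0xE44C
s_4 = InvRound(s_3, k_4) = 0x5AE4
s_5 = InvRound(s_4, k_3) = 0x9E5A
s_6 = InvRound(s_5, k_2) = 0x5C9E
s_7 = InvRound(s_6, k_1) = 0x675C
s_8 = InvRound(s_7, k_0) = 0xEC67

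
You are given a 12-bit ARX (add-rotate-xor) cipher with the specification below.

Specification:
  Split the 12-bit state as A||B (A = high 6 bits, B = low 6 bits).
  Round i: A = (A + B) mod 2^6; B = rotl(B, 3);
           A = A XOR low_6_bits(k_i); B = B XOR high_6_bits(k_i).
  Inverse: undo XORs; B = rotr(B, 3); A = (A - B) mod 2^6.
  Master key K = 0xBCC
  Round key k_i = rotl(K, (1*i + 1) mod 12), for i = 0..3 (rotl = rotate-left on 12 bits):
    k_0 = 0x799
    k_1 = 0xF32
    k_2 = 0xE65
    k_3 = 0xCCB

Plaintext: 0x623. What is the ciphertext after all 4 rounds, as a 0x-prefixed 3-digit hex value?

0x210

s_0 = plaintext = 0x623
s_1 = Round(s_0, k_0) = 0x882
s_2 = Round(s_1, k_1) = 0x5AC
s_3 = Round(s_2, k_2) = 0x9DC
s_4 = Round(s_3, k_3) = 0x210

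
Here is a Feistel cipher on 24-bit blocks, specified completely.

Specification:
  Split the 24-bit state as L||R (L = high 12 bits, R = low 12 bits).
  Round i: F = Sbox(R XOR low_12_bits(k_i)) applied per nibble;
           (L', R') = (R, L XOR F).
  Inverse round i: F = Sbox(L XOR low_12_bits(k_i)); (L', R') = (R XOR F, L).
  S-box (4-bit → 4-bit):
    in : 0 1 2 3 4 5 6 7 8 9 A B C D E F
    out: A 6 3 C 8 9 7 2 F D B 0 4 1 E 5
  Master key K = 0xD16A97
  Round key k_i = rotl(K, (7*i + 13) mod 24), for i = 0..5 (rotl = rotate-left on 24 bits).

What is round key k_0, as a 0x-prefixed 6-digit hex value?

0x52FA2D

K = 0xD16A97
k_0 = rotl(K, (7*0+13) mod 24) = rotl(K, 13) = 0x52FA2D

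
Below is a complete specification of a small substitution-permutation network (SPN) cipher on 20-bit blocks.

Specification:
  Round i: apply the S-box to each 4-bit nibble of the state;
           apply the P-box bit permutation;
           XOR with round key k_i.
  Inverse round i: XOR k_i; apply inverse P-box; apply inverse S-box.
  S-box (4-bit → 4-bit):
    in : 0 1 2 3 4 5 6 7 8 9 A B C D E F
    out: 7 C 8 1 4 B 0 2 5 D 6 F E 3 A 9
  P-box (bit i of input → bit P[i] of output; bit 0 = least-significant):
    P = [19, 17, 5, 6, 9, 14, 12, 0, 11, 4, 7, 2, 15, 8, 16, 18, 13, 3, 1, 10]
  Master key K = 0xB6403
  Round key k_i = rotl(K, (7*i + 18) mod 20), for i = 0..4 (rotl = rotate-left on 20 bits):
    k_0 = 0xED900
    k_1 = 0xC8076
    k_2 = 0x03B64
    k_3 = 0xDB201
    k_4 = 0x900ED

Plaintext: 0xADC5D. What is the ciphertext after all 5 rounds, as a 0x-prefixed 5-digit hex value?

0xCBCCB

s_0 = plaintext = 0xADC5D
s_1 = Round(s_0, k_0) = 0x41A9F
s_2 = Round(s_1, k_1) = 0x192A5
s_3 = Round(s_2, k_2) = 0xFEF22
s_4 = Round(s_3, k_3) = 0x99F44
s_5 = Round(s_4, k_4) = 0xCBCCB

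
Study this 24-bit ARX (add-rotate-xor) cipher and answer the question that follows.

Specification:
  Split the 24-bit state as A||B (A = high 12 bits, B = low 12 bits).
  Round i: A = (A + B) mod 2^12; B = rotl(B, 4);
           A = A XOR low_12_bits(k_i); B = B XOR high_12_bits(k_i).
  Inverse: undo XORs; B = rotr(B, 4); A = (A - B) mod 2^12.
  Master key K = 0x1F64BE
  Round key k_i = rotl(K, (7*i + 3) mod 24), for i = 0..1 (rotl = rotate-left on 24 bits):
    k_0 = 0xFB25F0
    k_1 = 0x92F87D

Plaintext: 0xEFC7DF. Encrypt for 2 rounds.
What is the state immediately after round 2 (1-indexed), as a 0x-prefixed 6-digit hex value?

s_0 = plaintext = 0xEFC7DF
s_1 = Round(s_0, k_0) = 0x32B245
s_2 = Round(s_1, k_1) = 0xD0DD7D

0xD0DD7D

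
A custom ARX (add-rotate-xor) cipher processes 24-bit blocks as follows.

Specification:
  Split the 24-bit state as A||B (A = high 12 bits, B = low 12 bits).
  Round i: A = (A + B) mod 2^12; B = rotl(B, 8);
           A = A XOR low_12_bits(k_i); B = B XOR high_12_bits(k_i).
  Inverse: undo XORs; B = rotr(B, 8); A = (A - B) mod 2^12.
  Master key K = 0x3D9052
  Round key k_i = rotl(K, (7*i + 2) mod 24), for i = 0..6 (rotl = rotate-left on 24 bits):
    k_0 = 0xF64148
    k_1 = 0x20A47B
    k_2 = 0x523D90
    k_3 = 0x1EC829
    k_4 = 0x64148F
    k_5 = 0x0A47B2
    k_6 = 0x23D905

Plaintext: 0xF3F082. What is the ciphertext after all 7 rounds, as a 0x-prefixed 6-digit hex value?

s_0 = plaintext = 0xF3F082
s_1 = Round(s_0, k_0) = 0xE89D6C
s_2 = Round(s_1, k_1) = 0xF8EEDC
s_3 = Round(s_2, k_2) = 0x3FA9CE
s_4 = Round(s_3, k_3) = 0x5E1F70
s_5 = Round(s_4, k_4) = 0x1DE6B6
s_6 = Round(s_5, k_5) = 0xF266CF
s_7 = Round(s_6, k_6) = 0xCF0D51

0xCF0D51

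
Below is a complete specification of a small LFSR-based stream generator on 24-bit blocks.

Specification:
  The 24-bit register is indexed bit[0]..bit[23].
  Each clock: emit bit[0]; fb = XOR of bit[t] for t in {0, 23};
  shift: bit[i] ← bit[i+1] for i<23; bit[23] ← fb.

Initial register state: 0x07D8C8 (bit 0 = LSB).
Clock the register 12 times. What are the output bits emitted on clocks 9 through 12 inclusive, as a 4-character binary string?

reg_0 = 0x07D8C8
clock 1: out=0, reg = 0x03EC64
clock 2: out=0, reg = 0x01F632
clock 3: out=0, reg = 0x00FB19
clock 4: out=1, reg = 0x807D8C
clock 5: out=0, reg = 0xC03EC6
clock 6: out=0, reg = 0xE01F63
clock 7: out=1, reg = 0x700FB1
clock 8: out=1, reg = 0xB807D8
clock 9: out=0, reg = 0xDC03EC
clock 10: out=0, reg = 0xEE01F6
clock 11: out=0, reg = 0xF700FB
clock 12: out=1, reg = 0x7B807D

0001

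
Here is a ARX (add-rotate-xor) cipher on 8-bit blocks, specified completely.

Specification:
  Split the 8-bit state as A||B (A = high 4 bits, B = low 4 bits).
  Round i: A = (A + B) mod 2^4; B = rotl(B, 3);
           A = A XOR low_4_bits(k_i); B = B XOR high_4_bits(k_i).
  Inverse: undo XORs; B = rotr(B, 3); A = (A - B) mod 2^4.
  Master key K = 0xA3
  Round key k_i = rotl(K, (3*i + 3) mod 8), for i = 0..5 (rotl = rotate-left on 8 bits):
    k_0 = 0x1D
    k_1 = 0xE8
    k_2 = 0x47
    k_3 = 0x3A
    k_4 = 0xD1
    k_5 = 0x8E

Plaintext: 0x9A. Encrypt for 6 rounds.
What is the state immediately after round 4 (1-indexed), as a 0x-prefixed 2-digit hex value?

0x92

s_0 = plaintext = 0x9A
s_1 = Round(s_0, k_0) = 0xE4
s_2 = Round(s_1, k_1) = 0xAC
s_3 = Round(s_2, k_2) = 0x12
s_4 = Round(s_3, k_3) = 0x92
s_5 = Round(s_4, k_4) = 0xAC
s_6 = Round(s_5, k_5) = 0x8E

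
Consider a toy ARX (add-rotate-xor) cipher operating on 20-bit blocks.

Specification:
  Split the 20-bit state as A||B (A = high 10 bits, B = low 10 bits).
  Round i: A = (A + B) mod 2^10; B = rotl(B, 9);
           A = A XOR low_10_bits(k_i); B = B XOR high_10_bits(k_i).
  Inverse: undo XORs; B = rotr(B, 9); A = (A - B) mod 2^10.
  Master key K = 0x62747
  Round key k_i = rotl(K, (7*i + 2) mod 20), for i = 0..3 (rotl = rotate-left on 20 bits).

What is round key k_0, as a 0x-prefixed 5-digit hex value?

K = 0x62747
k_0 = rotl(K, (7*0+2) mod 20) = rotl(K, 2) = 0x89D1D

0x89D1D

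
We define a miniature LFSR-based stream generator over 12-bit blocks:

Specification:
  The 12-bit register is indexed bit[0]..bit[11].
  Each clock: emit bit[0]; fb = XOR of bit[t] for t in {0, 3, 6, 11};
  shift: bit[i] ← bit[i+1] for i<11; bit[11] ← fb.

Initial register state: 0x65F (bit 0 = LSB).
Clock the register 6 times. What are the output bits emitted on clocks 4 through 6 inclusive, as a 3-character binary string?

reg_0 = 0x65F
clock 1: out=1, reg = 0xB2F
clock 2: out=1, reg = 0xD97
clock 3: out=1, reg = 0x6CB
clock 4: out=1, reg = 0xB65
clock 5: out=1, reg = 0xDB2
clock 6: out=0, reg = 0xED9

110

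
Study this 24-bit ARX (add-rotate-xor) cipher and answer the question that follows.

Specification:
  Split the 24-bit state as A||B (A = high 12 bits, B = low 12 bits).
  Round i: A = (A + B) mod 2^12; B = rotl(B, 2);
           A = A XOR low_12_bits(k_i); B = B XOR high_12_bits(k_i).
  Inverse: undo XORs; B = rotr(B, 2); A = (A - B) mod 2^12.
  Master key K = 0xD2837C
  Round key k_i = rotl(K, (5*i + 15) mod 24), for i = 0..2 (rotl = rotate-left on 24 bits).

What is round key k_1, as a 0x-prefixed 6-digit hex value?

0xCD2837

K = 0xD2837C
k_0 = rotl(K, (5*0+15) mod 24) = rotl(K, 15) = 0xBE6941
k_1 = rotl(K, (5*1+15) mod 24) = rotl(K, 20) = 0xCD2837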